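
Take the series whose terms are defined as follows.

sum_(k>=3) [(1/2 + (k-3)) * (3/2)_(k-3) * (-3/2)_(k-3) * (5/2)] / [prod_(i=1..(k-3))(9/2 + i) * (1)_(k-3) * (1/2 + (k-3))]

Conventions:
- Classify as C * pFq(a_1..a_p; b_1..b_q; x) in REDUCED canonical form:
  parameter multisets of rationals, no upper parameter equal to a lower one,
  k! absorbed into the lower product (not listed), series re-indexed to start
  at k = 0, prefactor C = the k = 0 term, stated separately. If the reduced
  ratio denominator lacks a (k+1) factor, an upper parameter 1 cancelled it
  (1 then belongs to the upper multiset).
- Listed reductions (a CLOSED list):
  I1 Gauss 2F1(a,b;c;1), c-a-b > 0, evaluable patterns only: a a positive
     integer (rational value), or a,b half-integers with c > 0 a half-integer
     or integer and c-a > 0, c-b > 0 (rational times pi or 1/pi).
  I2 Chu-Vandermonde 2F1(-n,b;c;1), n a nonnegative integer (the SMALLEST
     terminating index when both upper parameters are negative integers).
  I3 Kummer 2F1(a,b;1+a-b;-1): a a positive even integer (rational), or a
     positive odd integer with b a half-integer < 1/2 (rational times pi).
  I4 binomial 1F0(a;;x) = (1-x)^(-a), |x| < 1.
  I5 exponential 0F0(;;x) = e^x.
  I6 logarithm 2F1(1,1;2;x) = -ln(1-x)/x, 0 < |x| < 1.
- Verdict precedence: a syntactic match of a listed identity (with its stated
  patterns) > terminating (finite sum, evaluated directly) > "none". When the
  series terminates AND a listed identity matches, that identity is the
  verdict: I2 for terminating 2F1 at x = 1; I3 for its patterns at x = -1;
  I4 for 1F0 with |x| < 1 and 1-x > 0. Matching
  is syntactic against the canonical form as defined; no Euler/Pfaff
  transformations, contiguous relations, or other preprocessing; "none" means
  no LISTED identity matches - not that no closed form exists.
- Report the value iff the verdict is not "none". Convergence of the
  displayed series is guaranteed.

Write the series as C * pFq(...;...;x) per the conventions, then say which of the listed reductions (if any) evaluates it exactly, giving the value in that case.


The tell: t_0 being 5/2, k + 1/2 divides numerator and denominator alike; C = 5/2, x = 1 after cancelling.
Ratio: r(k) = 1 * (k-3/2) (k+3/2) / [(k+11/2) (k+1)] - rational in k. x = 1; t_0 = 5/2; negate the roots.

The series (x = 1) is 2F1: upper {-3/2, 3/2}, lower {11/2}, prefactor 5/2. Verdict (x = 1): Gauss (I1, half-integer pattern) applies (x = 1; upper {-3/2, 3/2} half-integers, c = 11/2 in the evaluable pattern). Sum: (33075/65536) * pi.


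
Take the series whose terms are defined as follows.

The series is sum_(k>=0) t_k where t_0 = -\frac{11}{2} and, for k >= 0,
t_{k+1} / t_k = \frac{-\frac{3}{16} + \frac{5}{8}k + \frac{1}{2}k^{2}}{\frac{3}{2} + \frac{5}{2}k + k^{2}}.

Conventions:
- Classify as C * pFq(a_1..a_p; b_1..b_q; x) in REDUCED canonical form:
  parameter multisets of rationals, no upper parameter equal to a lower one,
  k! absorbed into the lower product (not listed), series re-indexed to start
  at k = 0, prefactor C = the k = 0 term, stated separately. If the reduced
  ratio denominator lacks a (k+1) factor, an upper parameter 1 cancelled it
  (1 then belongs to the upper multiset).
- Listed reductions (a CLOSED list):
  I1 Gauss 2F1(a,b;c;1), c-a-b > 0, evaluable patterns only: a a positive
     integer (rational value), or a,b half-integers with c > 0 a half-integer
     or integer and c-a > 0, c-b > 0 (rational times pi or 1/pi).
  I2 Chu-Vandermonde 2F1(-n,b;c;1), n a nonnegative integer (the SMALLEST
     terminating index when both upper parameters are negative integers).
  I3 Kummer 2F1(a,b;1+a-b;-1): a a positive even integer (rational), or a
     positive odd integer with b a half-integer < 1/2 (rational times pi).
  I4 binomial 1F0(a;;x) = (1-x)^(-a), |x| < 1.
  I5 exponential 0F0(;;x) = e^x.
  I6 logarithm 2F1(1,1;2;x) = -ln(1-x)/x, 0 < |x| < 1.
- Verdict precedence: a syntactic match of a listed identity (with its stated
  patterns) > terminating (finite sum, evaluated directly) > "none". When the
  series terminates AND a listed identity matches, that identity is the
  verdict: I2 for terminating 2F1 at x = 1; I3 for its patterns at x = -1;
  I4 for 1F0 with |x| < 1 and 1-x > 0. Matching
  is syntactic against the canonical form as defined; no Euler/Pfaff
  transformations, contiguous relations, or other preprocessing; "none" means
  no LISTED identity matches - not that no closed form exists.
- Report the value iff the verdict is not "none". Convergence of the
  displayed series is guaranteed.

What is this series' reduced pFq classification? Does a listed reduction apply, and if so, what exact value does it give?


x = \frac{1}{2} here; the reduced form reads 1F0, upper {-\frac{1}{4}}, lower {-}, C = -\frac{11}{2}. Verdict (x = \frac{1}{2}): the I4 binomial reduction applies (the 1F0 binomial series: exponent 1/4, x = \frac{1}{2}). Exact value: \left(-\frac{11}{2}\right) \cdot \left(\frac{1}{2}\right)^{\frac{1}{4}}.

First insight: t_0 being -\frac{11}{2}, cancel k + 3/2 from the displayed ratio first; then prefactor -11/2.
Adjacent-term ratio: r(k) = \frac{1}{2} * (k-\frac{1}{4}) / [(k+1)] - rational in k. x = \frac{1}{2}; t_0 = -\frac{11}{2}; negate the roots.


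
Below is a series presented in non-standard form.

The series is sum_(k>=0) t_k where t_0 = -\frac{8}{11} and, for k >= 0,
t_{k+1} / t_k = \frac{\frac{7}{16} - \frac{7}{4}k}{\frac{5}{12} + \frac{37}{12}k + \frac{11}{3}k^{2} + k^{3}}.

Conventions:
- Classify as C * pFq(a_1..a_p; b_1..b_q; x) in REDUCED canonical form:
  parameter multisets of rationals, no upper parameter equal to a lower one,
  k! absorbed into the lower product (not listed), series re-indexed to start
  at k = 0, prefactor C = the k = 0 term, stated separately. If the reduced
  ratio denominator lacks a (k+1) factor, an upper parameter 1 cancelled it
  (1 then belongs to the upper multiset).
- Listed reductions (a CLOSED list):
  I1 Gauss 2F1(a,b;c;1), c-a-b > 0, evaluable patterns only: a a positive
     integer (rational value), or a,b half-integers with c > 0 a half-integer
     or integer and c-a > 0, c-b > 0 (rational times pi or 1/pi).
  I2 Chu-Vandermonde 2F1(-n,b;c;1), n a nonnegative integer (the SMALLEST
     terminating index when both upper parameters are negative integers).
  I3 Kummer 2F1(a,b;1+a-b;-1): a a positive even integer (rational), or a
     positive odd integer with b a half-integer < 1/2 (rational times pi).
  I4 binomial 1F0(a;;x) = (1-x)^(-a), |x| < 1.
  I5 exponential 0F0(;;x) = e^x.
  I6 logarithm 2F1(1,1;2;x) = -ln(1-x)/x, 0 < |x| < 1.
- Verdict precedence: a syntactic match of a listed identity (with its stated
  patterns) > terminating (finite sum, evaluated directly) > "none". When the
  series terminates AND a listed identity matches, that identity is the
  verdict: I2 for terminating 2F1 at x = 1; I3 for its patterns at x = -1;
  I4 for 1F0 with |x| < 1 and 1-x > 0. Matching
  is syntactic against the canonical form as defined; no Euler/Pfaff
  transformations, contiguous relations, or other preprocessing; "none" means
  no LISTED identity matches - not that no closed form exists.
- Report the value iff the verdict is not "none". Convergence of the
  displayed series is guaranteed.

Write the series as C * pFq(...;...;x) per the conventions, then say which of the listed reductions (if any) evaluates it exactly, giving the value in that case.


Key step: t_0 = -\frac{8}{11} here, and factor the ratio over Q (prefactor -8/11): negated roots = parameters.
Consecutive-term ratio: r(k) = -\frac{7}{4} * (k-\frac{1}{4}) / [(k+\frac{1}{6}) (k+\frac{5}{2}) (k+1)] - rational in k. x = -\frac{7}{4}; t_0 = -\frac{8}{11}; negate the roots.

Canonical form: C = -\frac{8}{11} times 1F2 with upper {-\frac{1}{4}}, lower {\frac{1}{6}, \frac{5}{2}}, x = -\frac{7}{4}. Verdict: none (x = -\frac{7}{4}): each listed identity misses the multisets {-\frac{1}{4}} ; {\frac{1}{6}, \frac{5}{2}}.


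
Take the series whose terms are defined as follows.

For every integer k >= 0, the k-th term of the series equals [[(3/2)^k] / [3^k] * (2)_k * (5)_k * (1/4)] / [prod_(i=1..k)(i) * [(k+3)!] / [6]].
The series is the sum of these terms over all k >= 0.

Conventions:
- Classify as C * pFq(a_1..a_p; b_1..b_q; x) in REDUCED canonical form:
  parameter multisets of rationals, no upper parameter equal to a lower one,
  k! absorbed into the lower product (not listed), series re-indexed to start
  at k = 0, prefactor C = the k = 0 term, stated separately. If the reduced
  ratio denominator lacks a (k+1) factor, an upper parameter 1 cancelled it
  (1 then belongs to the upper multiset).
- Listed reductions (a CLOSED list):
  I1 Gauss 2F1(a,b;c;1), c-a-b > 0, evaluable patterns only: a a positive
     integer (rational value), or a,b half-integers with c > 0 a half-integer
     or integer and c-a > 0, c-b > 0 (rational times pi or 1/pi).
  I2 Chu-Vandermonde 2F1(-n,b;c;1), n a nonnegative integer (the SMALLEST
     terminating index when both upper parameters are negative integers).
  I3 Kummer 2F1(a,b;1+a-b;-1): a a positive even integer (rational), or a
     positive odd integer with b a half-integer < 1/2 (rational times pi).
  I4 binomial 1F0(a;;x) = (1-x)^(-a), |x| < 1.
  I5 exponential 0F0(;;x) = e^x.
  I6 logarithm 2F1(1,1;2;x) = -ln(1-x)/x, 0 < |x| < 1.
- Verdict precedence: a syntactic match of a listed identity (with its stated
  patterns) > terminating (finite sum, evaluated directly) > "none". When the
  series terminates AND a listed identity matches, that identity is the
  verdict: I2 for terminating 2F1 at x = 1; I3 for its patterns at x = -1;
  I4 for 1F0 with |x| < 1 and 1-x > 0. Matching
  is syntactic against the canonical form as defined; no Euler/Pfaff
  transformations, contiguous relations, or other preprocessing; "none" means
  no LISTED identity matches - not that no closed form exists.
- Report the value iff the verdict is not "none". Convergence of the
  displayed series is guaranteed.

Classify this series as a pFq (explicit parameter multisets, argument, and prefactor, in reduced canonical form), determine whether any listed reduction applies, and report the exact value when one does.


With C = 1/4: the canonical form is 2F1(2, 5; 4; 1/2). Verdict: none (x = 1/2): each listed identity misses the multisets {2, 5} ; {4}.

First insight: t_0 being 1/4, the two k-th powers (C = 1/4) combine into one argument.
Adjacent-term ratio: r(k) = (1/2) * (k+2) (k+5) / [(k+4) (k+1)] - rational in k, leading ratio (1/2); with t_0 = 1/4, classification follows.


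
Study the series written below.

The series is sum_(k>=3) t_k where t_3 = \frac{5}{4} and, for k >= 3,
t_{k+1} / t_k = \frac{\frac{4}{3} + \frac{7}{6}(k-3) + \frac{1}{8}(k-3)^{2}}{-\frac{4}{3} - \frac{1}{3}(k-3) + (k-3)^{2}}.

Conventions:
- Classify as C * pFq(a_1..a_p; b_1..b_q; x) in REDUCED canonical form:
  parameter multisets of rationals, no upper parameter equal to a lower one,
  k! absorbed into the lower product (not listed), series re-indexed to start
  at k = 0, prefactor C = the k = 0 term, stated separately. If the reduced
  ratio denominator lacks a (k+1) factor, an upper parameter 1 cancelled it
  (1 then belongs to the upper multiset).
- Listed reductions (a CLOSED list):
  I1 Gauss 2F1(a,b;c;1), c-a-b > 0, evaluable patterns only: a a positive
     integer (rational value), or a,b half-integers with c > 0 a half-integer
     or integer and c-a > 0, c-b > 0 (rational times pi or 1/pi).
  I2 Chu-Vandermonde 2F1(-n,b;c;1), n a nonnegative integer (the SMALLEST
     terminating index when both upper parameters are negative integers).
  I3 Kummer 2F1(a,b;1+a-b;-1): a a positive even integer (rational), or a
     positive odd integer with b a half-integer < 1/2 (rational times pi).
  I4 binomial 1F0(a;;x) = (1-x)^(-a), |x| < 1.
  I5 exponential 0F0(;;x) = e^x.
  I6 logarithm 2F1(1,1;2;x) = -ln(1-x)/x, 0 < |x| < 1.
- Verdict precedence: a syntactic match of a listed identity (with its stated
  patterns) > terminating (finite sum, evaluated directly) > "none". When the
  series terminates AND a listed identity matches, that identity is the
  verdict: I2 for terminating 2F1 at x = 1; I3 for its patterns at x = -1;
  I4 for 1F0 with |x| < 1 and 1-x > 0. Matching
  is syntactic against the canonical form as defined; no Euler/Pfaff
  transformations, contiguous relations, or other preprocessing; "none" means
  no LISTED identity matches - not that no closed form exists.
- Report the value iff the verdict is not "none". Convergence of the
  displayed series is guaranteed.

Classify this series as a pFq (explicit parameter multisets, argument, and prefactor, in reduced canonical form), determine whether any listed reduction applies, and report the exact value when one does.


x = \frac{1}{8} here; the reduced form reads 2F1, upper {\frac{4}{3}, 8}, lower {-\frac{4}{3}}, C = \frac{5}{4}. Verdict: none - this 2F1 at x = \frac{1}{8} matches no listed pattern, and upper {\frac{4}{3}, 8} holds no stopper.

The tell: t_0 = \frac{5}{4} here, and the expanded ratio factors over Q; prefactor 5/4, roots give parameters.
Consecutive-term ratio: r(k) = \frac{1}{8} * (k+\frac{4}{3}) (k+8) / [(k-\frac{4}{3}) (k+1)] ; factor over Q: parameters, x = \frac{1}{8}, and C = \frac{5}{4}.


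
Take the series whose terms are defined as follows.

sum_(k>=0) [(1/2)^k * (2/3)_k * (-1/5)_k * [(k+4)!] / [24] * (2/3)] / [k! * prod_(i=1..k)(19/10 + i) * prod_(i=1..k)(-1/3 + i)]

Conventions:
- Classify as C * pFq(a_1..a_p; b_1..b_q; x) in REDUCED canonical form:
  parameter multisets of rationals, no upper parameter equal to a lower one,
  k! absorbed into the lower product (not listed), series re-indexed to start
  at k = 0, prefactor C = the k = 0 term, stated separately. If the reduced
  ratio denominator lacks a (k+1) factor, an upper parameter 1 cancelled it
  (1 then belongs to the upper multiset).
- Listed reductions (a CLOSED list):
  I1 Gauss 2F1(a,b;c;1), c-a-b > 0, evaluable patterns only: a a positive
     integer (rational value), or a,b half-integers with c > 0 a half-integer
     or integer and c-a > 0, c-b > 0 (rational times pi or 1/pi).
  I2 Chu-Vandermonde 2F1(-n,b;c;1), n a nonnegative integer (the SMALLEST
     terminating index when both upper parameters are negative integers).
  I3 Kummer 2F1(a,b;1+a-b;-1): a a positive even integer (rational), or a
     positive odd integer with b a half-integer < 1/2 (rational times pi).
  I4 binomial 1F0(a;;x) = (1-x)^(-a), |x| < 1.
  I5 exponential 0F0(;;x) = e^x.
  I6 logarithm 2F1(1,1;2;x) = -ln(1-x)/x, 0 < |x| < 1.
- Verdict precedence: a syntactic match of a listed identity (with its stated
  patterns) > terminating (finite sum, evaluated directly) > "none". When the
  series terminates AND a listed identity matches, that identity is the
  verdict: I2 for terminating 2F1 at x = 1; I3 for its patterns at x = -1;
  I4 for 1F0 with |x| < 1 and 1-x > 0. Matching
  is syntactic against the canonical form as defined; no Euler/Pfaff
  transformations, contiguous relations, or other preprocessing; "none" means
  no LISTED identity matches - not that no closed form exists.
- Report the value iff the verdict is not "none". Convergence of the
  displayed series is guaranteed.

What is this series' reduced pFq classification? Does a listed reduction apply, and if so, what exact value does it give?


The tell: with t_0 = 2/3, the factorial ratio (C = 2/3) (k+a-1)!/(a-1)! is a rising factorial (a)_k.
Term ratio: r(k) = (1/2) * (k-1/5) (k+5) / [(k+29/10) (k+1)] - rational in k. x = (1/2); t_0 = 2/3; negate the roots.

Prefactor 2/3, argument 1/2: 2F1 with upper {-1/5, 5} over lower {29/10}. Verdict: no listed reduction: x = 1/2 and upper {-1/5, 5} fail every I1-I6 pattern.


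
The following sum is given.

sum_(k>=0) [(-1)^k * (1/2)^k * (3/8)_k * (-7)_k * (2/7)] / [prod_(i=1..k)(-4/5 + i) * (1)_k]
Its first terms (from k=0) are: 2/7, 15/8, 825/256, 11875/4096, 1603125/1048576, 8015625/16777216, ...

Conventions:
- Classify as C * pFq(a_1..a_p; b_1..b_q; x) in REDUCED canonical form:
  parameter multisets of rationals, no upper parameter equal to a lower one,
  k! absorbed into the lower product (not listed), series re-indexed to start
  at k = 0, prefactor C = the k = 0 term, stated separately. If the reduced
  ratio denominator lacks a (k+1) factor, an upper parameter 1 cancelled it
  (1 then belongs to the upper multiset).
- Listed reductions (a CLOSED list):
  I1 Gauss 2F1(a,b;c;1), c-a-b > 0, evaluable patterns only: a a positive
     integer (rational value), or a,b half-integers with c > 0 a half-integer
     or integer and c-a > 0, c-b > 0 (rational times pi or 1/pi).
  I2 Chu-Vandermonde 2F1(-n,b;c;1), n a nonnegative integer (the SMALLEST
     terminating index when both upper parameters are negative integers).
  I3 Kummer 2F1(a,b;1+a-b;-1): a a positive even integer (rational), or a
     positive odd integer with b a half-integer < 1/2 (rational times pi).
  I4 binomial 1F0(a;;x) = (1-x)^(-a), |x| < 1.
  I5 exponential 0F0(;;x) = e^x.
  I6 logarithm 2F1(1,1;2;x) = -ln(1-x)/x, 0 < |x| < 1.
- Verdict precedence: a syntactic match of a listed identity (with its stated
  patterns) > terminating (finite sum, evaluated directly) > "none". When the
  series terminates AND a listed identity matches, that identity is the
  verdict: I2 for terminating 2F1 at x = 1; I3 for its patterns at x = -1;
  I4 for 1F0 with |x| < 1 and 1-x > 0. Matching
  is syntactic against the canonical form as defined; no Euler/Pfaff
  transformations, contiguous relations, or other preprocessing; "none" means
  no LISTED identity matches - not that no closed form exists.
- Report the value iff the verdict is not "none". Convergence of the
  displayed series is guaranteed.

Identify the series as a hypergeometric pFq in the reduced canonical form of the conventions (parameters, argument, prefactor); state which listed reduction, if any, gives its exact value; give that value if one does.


Prefactor 2/7, argument -1/2: 2F1 with upper {-7, 3/8} over lower {1/5}. Verdict: terminating - upper parameter -7 makes this a finite sum (last index 7), evaluated exactly. Exact value: 251470221894987/24232205484032.

The tell: t_0 being 2/7, the lower running product (C = 2/7) is a rising factorial.
Term ratio: r(k) = (-1/2) * (k-7) (k+3/8) / [(k+1/5) (k+1)] - rational in k, leading ratio (-1/2); with t_0 = 2/7, classification follows.


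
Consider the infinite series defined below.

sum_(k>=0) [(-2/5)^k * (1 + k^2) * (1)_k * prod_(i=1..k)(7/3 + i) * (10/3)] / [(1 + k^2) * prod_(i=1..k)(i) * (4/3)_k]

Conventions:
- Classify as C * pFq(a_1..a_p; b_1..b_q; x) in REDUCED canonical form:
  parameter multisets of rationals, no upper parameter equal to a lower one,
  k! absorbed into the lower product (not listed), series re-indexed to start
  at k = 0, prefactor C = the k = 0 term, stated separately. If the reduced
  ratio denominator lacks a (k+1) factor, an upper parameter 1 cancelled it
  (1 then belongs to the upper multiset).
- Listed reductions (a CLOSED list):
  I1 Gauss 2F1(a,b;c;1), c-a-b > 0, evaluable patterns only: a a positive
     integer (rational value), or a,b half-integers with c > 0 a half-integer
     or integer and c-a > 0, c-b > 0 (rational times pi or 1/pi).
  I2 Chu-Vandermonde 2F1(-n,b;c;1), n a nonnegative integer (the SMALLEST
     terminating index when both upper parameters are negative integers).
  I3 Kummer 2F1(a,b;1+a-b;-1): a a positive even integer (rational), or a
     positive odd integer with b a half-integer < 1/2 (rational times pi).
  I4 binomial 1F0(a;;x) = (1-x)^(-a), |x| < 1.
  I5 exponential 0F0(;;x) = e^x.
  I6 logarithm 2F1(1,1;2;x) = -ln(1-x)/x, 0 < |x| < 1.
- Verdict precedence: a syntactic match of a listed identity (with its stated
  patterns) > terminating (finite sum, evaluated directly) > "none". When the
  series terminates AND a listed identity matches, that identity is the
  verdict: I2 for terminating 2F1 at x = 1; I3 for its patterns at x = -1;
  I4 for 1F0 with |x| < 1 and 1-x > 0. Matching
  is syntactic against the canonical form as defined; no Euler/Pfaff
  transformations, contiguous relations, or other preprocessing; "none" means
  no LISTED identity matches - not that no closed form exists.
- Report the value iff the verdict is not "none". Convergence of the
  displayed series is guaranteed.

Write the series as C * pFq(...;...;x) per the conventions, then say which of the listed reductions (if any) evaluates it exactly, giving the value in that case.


The tell: with t_0 = 10/3, the factor k^2 + 1 cancels (top and bottom), leaving C = 10/3, x = -2/5.
Adjacent-term ratio: r(k) = (-2/5) * (k+1) (k+10/3) / [(k+4/3) (k+1)] - rational; roots negated = parameters, x = (-2/5), C = 10/3.

Prefactor 10/3, argument -2/5: 2F1 with upper {1, 10/3} over lower {4/3}. Verdict: none (x = -2/5): each listed identity misses the multisets {1, 10/3} ; {4/3}.


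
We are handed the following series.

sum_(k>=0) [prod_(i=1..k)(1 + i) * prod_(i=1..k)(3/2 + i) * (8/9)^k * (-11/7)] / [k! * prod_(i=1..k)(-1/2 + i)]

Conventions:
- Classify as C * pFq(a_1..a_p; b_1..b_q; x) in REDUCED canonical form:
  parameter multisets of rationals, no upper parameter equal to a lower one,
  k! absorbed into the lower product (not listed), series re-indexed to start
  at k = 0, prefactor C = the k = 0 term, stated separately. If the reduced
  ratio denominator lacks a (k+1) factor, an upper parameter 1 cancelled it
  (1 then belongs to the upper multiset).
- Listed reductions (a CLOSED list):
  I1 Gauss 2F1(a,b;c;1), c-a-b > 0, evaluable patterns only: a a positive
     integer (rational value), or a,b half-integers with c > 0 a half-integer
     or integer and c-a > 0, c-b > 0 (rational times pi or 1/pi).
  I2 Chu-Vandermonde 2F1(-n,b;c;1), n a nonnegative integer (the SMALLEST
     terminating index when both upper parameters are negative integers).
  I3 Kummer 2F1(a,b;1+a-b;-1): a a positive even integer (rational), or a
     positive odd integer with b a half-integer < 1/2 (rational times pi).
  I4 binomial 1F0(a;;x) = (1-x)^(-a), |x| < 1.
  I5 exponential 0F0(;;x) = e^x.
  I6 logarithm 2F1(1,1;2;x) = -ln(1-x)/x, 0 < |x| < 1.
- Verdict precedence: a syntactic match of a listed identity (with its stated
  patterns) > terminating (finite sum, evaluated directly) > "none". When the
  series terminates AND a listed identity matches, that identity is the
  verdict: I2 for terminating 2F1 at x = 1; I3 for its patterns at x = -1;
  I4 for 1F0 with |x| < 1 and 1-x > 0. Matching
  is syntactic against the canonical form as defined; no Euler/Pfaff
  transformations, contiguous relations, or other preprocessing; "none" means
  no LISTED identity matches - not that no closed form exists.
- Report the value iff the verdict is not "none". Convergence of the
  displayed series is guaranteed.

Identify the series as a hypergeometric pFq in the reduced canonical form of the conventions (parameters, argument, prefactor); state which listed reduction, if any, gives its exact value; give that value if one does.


First insight: t_0 being -11/7, the running product (C = -11/7, x = 8/9) telescopes to a rising factorial.
Step ratio: r(k) = (8/9) * (k+2) (k+5/2) / [(k+1/2) (k+1)] - poly over poly, x = (8/9) from leading terms; C = -11/7 at k = 0.

With C = -11/7: the canonical form is 2F1(2, 5/2; 1/2; 8/9). Verdict: none. Every listed pattern misses the 2F1 form at 8/9, upper {2, 5/2}.


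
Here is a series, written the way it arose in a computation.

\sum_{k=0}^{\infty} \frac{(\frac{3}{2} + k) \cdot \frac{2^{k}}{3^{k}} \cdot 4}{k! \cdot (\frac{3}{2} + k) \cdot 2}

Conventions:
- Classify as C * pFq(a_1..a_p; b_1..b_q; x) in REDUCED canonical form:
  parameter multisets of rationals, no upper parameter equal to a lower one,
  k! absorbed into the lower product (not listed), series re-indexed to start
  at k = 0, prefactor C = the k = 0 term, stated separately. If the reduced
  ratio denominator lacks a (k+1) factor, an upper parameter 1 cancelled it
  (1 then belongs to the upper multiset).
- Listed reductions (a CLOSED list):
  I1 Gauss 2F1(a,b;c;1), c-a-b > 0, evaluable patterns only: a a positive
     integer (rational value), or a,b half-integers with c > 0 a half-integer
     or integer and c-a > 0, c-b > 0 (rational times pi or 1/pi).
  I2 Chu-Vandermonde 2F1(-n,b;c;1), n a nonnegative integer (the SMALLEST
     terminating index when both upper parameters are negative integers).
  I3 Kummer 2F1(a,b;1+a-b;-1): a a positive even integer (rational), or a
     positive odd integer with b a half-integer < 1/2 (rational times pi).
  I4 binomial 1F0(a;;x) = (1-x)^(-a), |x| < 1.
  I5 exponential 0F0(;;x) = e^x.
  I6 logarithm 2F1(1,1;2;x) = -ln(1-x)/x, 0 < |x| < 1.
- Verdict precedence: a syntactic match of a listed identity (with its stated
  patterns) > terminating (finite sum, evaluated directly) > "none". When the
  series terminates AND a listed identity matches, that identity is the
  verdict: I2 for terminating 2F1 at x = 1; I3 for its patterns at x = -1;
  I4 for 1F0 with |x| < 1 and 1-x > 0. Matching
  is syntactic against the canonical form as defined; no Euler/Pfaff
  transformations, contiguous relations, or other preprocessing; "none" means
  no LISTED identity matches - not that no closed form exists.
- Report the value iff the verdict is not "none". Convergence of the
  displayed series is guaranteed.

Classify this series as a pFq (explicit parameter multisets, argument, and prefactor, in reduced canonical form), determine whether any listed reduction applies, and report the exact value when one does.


Canonical form: C = 2 times 0F0 with upper {-}, lower {-}, x = \frac{2}{3}. Verdict: the exponential series (I5) applies (the 0F0 exponential series at x = \frac{2}{3}). Value: 2 \cdot e^{\frac{2}{3}}.

Key observation: t_0 being 2, the two geometric factors (prefactor 2) combine into one argument.
Ratio: r(k) = \frac{2}{3} * 1 / [(k+1)] - poly over poly, x = \frac{2}{3} from leading terms; C = 2 at k = 0.


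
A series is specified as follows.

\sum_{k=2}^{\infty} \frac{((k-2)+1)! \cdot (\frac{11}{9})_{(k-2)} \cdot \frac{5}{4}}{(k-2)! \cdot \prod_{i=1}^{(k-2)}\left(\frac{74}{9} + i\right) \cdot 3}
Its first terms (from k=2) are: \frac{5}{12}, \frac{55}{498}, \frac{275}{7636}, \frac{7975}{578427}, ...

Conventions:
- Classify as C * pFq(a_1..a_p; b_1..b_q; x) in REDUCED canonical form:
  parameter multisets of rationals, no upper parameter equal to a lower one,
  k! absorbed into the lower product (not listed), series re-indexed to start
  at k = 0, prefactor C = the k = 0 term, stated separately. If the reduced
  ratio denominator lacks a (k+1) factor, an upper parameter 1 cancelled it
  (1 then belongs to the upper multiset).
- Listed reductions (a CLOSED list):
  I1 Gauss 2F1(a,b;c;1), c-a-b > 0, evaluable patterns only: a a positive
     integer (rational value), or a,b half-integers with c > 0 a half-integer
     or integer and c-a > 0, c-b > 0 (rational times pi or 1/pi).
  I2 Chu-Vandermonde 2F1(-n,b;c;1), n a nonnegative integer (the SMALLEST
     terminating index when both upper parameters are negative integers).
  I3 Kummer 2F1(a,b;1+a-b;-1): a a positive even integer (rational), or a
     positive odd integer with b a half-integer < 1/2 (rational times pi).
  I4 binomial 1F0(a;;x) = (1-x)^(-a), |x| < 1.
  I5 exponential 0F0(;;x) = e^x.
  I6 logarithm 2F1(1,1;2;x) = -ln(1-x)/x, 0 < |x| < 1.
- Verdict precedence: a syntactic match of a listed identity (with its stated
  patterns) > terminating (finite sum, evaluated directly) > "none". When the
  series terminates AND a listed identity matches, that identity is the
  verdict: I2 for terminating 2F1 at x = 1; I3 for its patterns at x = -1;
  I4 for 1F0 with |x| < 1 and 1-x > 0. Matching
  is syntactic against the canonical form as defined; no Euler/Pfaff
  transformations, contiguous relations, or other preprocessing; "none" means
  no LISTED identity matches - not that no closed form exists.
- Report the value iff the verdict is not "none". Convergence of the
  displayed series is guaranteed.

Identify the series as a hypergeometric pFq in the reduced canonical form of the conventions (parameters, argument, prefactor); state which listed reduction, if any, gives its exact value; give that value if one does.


Classification (C = \frac{5}{12}): 2F1 with upper {\frac{11}{9}, 2}, lower {\frac{83}{9}}, argument x = 1. Verdict (x = 1): Gauss (I1, integer-parameter pattern) applies (x = 1: the Gamma ratio telescopes since c-a-b = 6 > 0 and a = 2 in Z>0). Value: \frac{12025}{20412}.

Key step: t_0 being \frac{5}{12}, the factorial ratio (C = 5/12, x = 1) (k+a-1)!/(a-1)! is a rising factorial (a)_k.
Ratio: r(k) = 1 * (k+\frac{11}{9}) (k+2) / [(k+\frac{83}{9}) (k+1)] - rational; roots negated = parameters, x = 1, C = \frac{5}{12}.


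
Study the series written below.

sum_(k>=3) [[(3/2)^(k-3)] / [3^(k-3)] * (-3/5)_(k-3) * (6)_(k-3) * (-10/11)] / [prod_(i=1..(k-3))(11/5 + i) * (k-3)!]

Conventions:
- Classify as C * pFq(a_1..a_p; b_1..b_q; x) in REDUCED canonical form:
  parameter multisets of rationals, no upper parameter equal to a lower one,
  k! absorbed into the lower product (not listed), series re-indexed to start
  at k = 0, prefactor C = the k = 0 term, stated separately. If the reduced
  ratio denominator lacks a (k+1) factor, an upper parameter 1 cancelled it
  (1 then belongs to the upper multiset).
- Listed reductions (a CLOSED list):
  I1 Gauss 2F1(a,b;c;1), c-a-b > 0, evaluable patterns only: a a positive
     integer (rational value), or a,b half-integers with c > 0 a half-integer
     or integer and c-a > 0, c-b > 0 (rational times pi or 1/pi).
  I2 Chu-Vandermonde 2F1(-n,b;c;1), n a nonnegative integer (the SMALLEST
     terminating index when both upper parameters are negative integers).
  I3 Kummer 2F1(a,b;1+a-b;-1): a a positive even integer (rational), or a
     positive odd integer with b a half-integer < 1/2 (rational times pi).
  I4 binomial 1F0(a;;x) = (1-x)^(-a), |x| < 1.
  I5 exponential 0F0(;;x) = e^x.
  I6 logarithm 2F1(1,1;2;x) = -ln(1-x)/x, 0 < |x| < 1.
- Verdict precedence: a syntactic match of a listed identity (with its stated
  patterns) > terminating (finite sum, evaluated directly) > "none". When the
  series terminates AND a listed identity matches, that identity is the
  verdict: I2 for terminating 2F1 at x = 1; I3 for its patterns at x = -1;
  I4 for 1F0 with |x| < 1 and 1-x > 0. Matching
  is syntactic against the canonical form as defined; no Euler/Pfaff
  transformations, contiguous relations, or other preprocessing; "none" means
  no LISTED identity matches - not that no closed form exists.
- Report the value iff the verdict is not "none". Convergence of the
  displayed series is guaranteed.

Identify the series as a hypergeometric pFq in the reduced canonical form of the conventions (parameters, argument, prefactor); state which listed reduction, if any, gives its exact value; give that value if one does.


This is -10/11 * 2F1(-3/5, 6; 16/5; 1/2) in reduced canonical form. Verdict: none. A 2F1 with upper {-3/5, 6} fits none of I1-I6 at x = 1/2; the sum runs forever.

First insight: from the first term -10/11: the lower running product (C = -10/11) is a rising factorial.
Ratio: r(k) = (1/2) * (k-3/5) (k+6) / [(k+16/5) (k+1)] - rational; roots negated = parameters, x = (1/2), C = -10/11.


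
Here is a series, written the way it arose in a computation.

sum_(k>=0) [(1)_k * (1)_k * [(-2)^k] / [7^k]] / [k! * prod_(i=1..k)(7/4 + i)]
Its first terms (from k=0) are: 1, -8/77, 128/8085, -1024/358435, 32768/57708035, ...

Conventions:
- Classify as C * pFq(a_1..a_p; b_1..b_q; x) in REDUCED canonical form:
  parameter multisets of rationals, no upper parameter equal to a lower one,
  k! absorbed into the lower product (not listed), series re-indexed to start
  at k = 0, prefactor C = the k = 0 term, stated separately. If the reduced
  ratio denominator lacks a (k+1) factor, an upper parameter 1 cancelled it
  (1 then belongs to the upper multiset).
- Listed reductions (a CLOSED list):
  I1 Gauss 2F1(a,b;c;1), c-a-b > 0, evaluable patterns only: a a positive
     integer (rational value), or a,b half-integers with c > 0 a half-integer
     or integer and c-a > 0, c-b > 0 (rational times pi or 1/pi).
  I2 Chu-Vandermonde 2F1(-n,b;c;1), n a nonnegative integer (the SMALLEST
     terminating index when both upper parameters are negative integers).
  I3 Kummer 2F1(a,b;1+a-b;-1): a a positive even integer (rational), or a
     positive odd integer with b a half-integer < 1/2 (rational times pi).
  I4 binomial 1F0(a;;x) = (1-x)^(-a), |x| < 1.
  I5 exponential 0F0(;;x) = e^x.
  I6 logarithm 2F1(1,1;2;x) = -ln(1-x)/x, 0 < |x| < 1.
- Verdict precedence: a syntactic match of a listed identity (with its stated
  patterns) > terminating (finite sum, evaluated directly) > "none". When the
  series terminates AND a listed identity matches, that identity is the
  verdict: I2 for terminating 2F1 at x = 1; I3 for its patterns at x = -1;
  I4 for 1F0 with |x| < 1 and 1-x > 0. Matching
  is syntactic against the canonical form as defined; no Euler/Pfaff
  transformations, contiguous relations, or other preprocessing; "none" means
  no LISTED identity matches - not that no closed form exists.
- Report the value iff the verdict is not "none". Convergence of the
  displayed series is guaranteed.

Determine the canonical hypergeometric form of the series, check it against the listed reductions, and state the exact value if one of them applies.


Key observation: from the first term 1: the lower running product (C = 1, x = -2/7) is a rising factorial.
Term ratio: r(k) = (-2/7) * (k+1) (k+1) / [(k+11/4) (k+1)] - rational in k, leading ratio (-2/7); with t_0 = 1, classification follows.

This is 1 * 2F1(1, 1; 11/4; -2/7) in reduced canonical form. Verdict: none. No listed pattern accepts 2F1(1, 1; 11/4; -2/7).


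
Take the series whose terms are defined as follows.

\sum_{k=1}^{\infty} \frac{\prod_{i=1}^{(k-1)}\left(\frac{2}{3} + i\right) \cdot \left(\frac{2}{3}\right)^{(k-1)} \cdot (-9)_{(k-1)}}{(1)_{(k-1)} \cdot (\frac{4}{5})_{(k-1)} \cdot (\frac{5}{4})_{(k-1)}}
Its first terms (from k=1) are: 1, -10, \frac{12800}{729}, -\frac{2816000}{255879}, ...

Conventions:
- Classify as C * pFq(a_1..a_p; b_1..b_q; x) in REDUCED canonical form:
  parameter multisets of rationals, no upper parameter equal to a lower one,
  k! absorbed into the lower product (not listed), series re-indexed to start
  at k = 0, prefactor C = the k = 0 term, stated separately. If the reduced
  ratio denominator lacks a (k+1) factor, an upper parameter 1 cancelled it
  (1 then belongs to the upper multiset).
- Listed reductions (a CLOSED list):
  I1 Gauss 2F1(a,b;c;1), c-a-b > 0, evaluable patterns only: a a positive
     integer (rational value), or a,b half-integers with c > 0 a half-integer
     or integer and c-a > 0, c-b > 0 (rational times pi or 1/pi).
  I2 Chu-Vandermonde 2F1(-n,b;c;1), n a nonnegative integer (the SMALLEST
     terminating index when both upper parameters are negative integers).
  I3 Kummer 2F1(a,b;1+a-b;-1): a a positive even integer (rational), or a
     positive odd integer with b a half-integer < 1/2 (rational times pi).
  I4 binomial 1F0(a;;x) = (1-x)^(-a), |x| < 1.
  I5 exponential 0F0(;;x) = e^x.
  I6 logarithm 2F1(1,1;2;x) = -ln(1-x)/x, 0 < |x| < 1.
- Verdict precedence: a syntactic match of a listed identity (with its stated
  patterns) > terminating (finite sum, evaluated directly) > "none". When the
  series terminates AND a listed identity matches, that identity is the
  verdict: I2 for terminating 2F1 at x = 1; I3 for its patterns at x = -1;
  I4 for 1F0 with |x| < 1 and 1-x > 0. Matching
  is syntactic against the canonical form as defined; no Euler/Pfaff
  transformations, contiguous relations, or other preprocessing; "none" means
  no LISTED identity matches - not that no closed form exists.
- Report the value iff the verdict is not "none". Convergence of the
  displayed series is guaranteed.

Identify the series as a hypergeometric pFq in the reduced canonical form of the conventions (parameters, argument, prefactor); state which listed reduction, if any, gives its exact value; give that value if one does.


With C = 1: the canonical form is 2F2(-9, \frac{5}{3}; \frac{4}{5}, \frac{5}{4}; \frac{2}{3}). Verdict: terminating. (-9)_k vanishes past k = 9, leaving a 10-term sum, computed directly. Sum: \frac{7510447003235859633649}{25573309952767234897239}.

Structural cue: x = \frac{2}{3} and (1)_k (C = 1, x = 2/3) is k! itself.
Consecutive-term ratio: r(k) = \frac{2}{3} * (k-9) (k+\frac{5}{3}) / [(k+\frac{4}{5}) (k+\frac{5}{4}) (k+1)] - rational in k, leading ratio \frac{2}{3}; with t_0 = 1, classification follows.


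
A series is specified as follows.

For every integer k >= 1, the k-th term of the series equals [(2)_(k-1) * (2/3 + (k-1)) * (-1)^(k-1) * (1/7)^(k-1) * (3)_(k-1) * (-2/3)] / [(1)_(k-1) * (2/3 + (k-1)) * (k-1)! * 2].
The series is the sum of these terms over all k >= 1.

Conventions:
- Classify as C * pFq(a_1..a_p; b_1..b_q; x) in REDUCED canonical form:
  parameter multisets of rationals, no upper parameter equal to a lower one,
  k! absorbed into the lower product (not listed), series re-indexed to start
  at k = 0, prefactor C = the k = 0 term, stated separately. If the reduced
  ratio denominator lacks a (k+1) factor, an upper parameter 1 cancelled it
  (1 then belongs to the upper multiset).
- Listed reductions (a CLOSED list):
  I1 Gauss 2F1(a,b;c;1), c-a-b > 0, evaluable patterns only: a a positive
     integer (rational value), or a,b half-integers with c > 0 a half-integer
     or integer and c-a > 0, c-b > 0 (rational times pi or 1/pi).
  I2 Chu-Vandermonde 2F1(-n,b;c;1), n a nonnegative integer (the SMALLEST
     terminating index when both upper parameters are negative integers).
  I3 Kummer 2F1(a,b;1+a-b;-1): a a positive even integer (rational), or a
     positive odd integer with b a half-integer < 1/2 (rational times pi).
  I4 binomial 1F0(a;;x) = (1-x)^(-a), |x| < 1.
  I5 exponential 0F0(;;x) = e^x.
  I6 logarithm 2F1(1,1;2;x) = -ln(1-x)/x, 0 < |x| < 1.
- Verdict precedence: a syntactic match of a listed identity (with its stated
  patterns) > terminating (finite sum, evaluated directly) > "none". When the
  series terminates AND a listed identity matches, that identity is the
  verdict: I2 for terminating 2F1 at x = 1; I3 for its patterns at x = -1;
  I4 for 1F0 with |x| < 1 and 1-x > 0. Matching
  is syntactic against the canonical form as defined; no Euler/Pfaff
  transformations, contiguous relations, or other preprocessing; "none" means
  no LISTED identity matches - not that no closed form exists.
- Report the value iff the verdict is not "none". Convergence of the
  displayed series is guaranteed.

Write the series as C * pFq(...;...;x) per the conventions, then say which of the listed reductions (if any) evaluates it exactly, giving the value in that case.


Classification (C = -1/3): 2F1 with upper {2, 3}, lower {1}, argument x = -1/7. Verdict: none. Every listed pattern misses the 2F1 form at -1/7, upper {2, 3}.

Key step: x = (-1/7) and the constant factors (C = -1/3, x = -1/7) combine into one prefactor.
Step ratio: r(k) = (-1/7) * (k+2) (k+3) / [(k+1) (k+1)] - rational in k. x = (-1/7); t_0 = -1/3; negate the roots.


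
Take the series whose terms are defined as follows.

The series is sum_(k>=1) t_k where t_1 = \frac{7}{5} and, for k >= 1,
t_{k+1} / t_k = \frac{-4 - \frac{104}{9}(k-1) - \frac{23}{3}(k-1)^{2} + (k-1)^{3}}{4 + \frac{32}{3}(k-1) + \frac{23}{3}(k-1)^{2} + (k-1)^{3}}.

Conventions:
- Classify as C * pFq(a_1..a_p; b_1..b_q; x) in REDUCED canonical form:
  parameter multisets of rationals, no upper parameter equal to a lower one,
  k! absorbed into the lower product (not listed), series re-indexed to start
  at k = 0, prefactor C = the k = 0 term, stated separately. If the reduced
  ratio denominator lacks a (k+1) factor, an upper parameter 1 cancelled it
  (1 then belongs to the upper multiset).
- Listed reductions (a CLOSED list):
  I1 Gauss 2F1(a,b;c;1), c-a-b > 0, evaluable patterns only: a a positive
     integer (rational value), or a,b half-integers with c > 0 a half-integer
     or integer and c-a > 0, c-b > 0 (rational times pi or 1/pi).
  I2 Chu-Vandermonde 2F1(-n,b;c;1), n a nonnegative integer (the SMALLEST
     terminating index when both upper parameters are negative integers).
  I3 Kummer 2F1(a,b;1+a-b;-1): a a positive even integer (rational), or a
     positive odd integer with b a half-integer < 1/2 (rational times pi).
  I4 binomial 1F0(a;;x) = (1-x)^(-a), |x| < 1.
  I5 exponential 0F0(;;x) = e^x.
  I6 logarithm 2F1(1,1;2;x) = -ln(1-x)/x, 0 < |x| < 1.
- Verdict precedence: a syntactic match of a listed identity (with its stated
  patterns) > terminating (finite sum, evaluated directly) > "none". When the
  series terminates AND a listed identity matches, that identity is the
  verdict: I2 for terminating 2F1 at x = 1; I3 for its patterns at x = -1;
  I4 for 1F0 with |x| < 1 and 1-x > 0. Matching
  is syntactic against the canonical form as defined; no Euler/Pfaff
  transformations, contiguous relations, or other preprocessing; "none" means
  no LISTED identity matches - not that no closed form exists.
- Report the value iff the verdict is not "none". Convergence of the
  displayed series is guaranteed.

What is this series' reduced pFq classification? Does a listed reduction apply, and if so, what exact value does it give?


At argument 1: a 2F1 with upper {-9, \frac{2}{3}}, lower {6}, scaled by C = \frac{7}{5}. Verdict: the Chu-Vandermonde identity I2 applies (terminating 2F1 at x = 1 with n = 9, b = 2/3, c = 6). Its exact value is \frac{14819240}{20726199}.

Structural cue: x = 1 and cancel k + 2/3 from the displayed ratio first; then C = 7/5.
Step ratio: r(k) = 1 * (k-9) (k+\frac{2}{3}) / [(k+6) (k+1)] - rational in k, leading ratio 1; with t_0 = \frac{7}{5}, classification follows.
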